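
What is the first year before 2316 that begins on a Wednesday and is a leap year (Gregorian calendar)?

2308

Jan 1 advances by 2 weekdays after a leap year and by 1 after a common year.
2316: Jan 1 is Saturday (leap).
2315: Friday
2314: Thursday
2313: Wednesday
2312: Monday (leap)
2311: Sunday
2310: Saturday
2309: Friday
2308: Wednesday (leap)
2308 begins on a Wednesday and is a leap year.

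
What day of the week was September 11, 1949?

January 1, 1949 is a Saturday.
September 11 is day 254 of the year, i.e. 253 days after Jan 1.
253 mod 7 = 1, so advance 1 weekday from Saturday: Sunday.

Sunday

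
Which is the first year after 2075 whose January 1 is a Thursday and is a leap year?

2088

Jan 1 advances by 2 weekdays after a leap year and by 1 after a common year.
2075: Jan 1 is Tuesday.
2076: Wednesday (leap)
2077: Friday
2078: Saturday
2079: Sunday
2080: Monday (leap)
2081: Wednesday
2082: Thursday
2083: Friday
2084: Saturday (leap)
2085: Monday
2086: Tuesday
2087: Wednesday
2088: Thursday (leap)
2088 begins on a Thursday and is a leap year.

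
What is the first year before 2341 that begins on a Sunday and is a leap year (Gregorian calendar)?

2328

Jan 1 advances by 2 weekdays after a leap year and by 1 after a common year.
2341: Jan 1 is Wednesday.
2340: Monday (leap)
2339: Sunday
2338: Saturday
2337: Friday
2336: Wednesday (leap)
2335: Tuesday
2334: Monday
2333: Sunday
2332: Friday (leap)
2331: Thursday
2330: Wednesday
2329: Tuesday
2328: Sunday (leap)
2328 begins on a Sunday and is a leap year.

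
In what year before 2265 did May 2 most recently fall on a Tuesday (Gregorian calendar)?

From one year to the next, a fixed date's weekday advances by 1, or by 2 when a Feb 29 lies between the two dates.
2265: May 2 is Tuesday.
2264: Monday (−1)
2263: Saturday (−2)
2262: Friday (−1)
2261: Thursday (−1)
2260: Wednesday (−1)
2259: Monday (−2)
2258: Sunday (−1)
2257: Saturday (−1)
2256: Friday (−1)
2255: Wednesday (−2)
2254: Tuesday (−1)
May 2 falls on a Tuesday in 2254.

2254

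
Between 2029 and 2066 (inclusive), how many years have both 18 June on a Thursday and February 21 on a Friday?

1

Check each year's weekday for 18 June and February 21:
  2029: Mon/Wed  2030: Tue/Thu  2031: Wed/Fri  2032: Fri/Sat  2033: Sat/Mon  2034: Sun/Tue  2035: Mon/Wed  2036: Wed/Thu  2037: Thu/Sat  2038: Fri/Sun  2039: Sat/Mon  2040: Mon/Tue  2041: Tue/Thu  2042: Wed/Fri  …(10 more)…  2053: Wed/Fri  2054: Thu/Sat  2055: Fri/Sun  2056: Sun/Mon  2057: Mon/Wed  2058: Tue/Thu  2059: Wed/Fri  2060: Fri/Sat  2061: Sat/Mon  2062: Sun/Tue  2063: Mon/Wed  2064: Wed/Thu  2065: Thu/Sat  2066: Fri/Sun
Both conditions hold in: 2048 — 1.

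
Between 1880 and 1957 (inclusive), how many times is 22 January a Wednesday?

10

Track 22 January's weekday year by year (advancing +1, or +2 across a Feb 29):
  1880: Thu  1881: Sat (+2)  1882: Sun (+1)  1883: Mon (+1)  1884: Tue (+1)
  1885: Thu (+2)  1886: Fri (+1)  1887: Sat (+1)  1888: Sun (+1)  1889: Tue (+2)
  1890: Wed (+1) ✓  1891: Thu (+1)  1892: Fri (+1)  1893: Sun (+2)  … (50 more years) …
  1944: Sat (+1)  1945: Mon (+2)  1946: Tue (+1)  1947: Wed (+1) ✓  1948: Thu (+1)
  1949: Sat (+2)  1950: Sun (+1)  1951: Mon (+1)  1952: Tue (+1)  1953: Thu (+2)
  1954: Fri (+1)  1955: Sat (+1)  1956: Sun (+1)  1957: Tue (+2)
Wednesday years: 1890, 1896, 1902, 1908, 1913, 1919, 1930, 1936, 1941, 1947 — 10 in total.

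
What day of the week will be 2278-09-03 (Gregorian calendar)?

Tuesday

January 1, 2278 is a Tuesday.
September 3 is day 246 of the year, i.e. 245 days after Jan 1.
245 mod 7 = 0, so advance 0 weekdays from Tuesday: Tuesday.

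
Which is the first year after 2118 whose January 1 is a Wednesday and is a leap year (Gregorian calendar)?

2144

Jan 1 advances by 2 weekdays after a leap year and by 1 after a common year.
2118: Jan 1 is Saturday.
2119: Sunday
2120: Monday (leap)
2121: Wednesday
2122: Thursday
2123: Friday
2124: Saturday (leap)
2125: Monday
2126: Tuesday
2127: Wednesday
2128: Thursday (leap)
2129: Saturday
2130: Sunday
2131: Monday
2132: Tuesday (leap)
2133: Thursday
2134: Friday
2135: Saturday
2136: Sunday (leap)
2137: Tuesday
2138: Wednesday
2139: Thursday
2140: Friday (leap)
2141: Sunday
2142: Monday
2143: Tuesday
2144: Wednesday (leap)
2144 begins on a Wednesday and is a leap year.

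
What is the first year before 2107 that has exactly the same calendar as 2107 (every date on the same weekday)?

Two years share a calendar iff Jan 1 falls on the same weekday and both are leap or both are common. 2107: Jan 1 is Saturday, common year.
2106: Jan 1 Friday, common
2105: Jan 1 Thursday, common
2104: Jan 1 Tuesday, leap
2103: Jan 1 Monday, common
2102: Jan 1 Sunday, common
2101: Jan 1 Saturday, common
2101 matches on both conditions.

2101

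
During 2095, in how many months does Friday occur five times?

A month of length L has five Fridays iff its first Friday is on day ≤ L−28 (so day 1–3 in a 31-day month, 1–2 in a 30-day month, day 1 in a leap February).
Checking each month of 2095: Jan starts Sat (31d); Feb starts Tue (28d); Mar starts Tue (31d); Apr starts Fri (30d) ✓; May starts Sun (31d); Jun starts Wed (30d); Jul starts Fri (31d) ✓; Aug starts Mon (31d); Sep starts Thu (30d) ✓; Oct starts Sat (31d); Nov starts Tue (30d); Dec starts Thu (31d) ✓.
Five-Friday months: April, July, September, December → 4.

4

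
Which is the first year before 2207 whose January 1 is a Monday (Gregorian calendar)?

2198

Jan 1 advances by 2 weekdays after a leap year and by 1 after a common year.
2207: Jan 1 is Thursday.
2206: Wednesday
2205: Tuesday
2204: Sunday (leap)
2203: Saturday
2202: Friday
2201: Thursday
2200: Wednesday
2199: Tuesday
2198: Monday
2198 begins on a Monday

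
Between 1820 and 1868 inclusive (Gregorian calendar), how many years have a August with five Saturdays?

August has 31 days; it has five Saturdays when Saturday falls among the first (month-length − 28) days — i.e. when August 1 is one of Saturday/Friday/Thursday.
August 1 by year: 1820:Tue 1821:Wed 1822:Thu✓ 1823:Fri✓ 1824:Sun 1825:Mon 1826:Tue 1827:Wed 1828:Fri✓ 1829:Sat✓ 1830:Sun 1831:Mon 1832:Wed 1833:Thu✓ 1834:Fri✓ …(19 more)… 1854:Tue 1855:Wed 1856:Fri✓ 1857:Sat✓ 1858:Sun 1859:Mon 1860:Wed 1861:Thu✓ 1862:Fri✓ 1863:Sat✓ 1864:Mon 1865:Tue 1866:Wed 1867:Thu✓ 1868:Sat✓
Years with five Saturdays: 1822, 1823, 1828, 1829, 1833, 1834, 1835, 1839, 1840, 1844, 1845, 1846, 1850, 1851, 1856, 1857, 1861, 1862, 1863, 1867, 1868 → 21.

21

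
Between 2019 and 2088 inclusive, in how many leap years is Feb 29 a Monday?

Leap years in 2019–2088: 18 of them.
Feb 29 weekday advances by 5 (mod 7) from one leap year to the next four years later (or differs when a century non-leap intervenes).
Leap-day weekdays: 2020:Sat 2024:Thu 2028:Tue 2032:Sun 2036:Fri 2040:Wed 2044:Mon✓ 2048:Sat 2052:Thu 2056:Tue 2060:Sun 2064:Fri 2068:Wed 2072:Mon✓ 2076:Sat 2080:Thu 2084:Tue 2088:Sun
Monday: 2044, 2072 → 2.

2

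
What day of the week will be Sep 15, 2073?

January 1, 2073 is a Sunday.
September 15 is day 258 of the year, i.e. 257 days after Jan 1.
257 mod 7 = 5, so advance 5 weekdays from Sunday: Friday.

Friday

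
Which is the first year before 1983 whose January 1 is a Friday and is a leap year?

1960

Jan 1 advances by 2 weekdays after a leap year and by 1 after a common year.
1983: Jan 1 is Saturday.
1982: Friday
1981: Thursday
1980: Tuesday (leap)
1979: Monday
1978: Sunday
1977: Saturday
1976: Thursday (leap)
1975: Wednesday
1974: Tuesday
1973: Monday
1972: Saturday (leap)
1971: Friday
1970: Thursday
1969: Wednesday
1968: Monday (leap)
1967: Sunday
1966: Saturday
1965: Friday
1964: Wednesday (leap)
1963: Tuesday
1962: Monday
1961: Sunday
1960: Friday (leap)
1960 begins on a Friday and is a leap year.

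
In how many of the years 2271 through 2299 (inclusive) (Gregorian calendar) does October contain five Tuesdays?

13

October has 31 days; it has five Tuesdays when Tuesday falls among the first (month-length − 28) days — i.e. when October 1 is one of Tuesday/Monday/Sunday.
October 1 by year: 2271:Sun✓ 2272:Tue✓ 2273:Wed 2274:Thu 2275:Fri 2276:Sun✓ 2277:Mon✓ 2278:Tue✓ 2279:Wed 2280:Fri 2281:Sat 2282:Sun✓ 2283:Mon✓ 2284:Wed 2285:Thu 2286:Fri 2287:Sat 2288:Mon✓ 2289:Tue✓ 2290:Wed 2291:Thu 2292:Sat 2293:Sun✓ 2294:Mon✓ 2295:Tue✓ 2296:Thu 2297:Fri 2298:Sat 2299:Sun✓
Years with five Tuesdays: 2271, 2272, 2276, 2277, 2278, 2282, 2283, 2288, 2289, 2293, 2294, 2295, 2299 → 13.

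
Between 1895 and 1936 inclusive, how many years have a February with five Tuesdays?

February has 28 days (29 in leap years); it has five Tuesdays when Tuesday falls among the first (month-length − 28) days — i.e. when February 1 is Tuesday in a leap year (never in a common year).
February 1 by year: 1895:Fri 1896:Sat 1897:Mon 1898:Tue 1899:Wed 1900:Thu 1901:Fri 1902:Sat 1903:Sun 1904:Mon 1905:Wed 1906:Thu 1907:Fri 1908:Sat 1909:Mon …(12 more)… 1922:Wed 1923:Thu 1924:Fri 1925:Sun 1926:Mon 1927:Tue 1928:Wed 1929:Fri 1930:Sat 1931:Sun 1932:Mon 1933:Wed 1934:Thu 1935:Fri 1936:Sat
Years with five Tuesdays: 1916 → 1.

1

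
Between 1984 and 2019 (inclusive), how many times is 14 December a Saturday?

Track 14 December's weekday year by year (advancing +1, or +2 across a Feb 29):
  1984: Fri  1985: Sat (+1) ✓  1986: Sun (+1)  1987: Mon (+1)  1988: Wed (+2)
  1989: Thu (+1)  1990: Fri (+1)  1991: Sat (+1) ✓  1992: Mon (+2)  1993: Tue (+1)
  1994: Wed (+1)  1995: Thu (+1)  1996: Sat (+2) ✓  1997: Sun (+1)  … (8 more years) …
  2006: Thu (+1)  2007: Fri (+1)  2008: Sun (+2)  2009: Mon (+1)  2010: Tue (+1)
  2011: Wed (+1)  2012: Fri (+2)  2013: Sat (+1) ✓  2014: Sun (+1)  2015: Mon (+1)
  2016: Wed (+2)  2017: Thu (+1)  2018: Fri (+1)  2019: Sat (+1) ✓
Saturday years: 1985, 1991, 1996, 2002, 2013, 2019 — 6 in total.

6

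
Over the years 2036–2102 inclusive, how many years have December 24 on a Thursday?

Track December 24's weekday year by year (advancing +1, or +2 across a Feb 29):
  2036: Wed  2037: Thu (+1) ✓  2038: Fri (+1)  2039: Sat (+1)  2040: Mon (+2)
  2041: Tue (+1)  2042: Wed (+1)  2043: Thu (+1) ✓  2044: Sat (+2)  2045: Sun (+1)
  2046: Mon (+1)  2047: Tue (+1)  2048: Thu (+2) ✓  2049: Fri (+1)  … (39 more years) …
  2089: Sat (+1)  2090: Sun (+1)  2091: Mon (+1)  2092: Wed (+2)  2093: Thu (+1) ✓
  2094: Fri (+1)  2095: Sat (+1)  2096: Mon (+2)  2097: Tue (+1)  2098: Wed (+1)
  2099: Thu (+1) ✓  2100: Fri (+1)  2101: Sat (+1)  2102: Sun (+1)
Thursday years: 2037, 2043, 2048, 2054, 2065, 2071, 2076, 2082, 2093, 2099 — 10 in total.

10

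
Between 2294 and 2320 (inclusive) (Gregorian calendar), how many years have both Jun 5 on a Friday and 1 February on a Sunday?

Check each year's weekday for Jun 5 and 1 February:
  2294: Tue/Thu  2295: Wed/Fri  2296: Fri/Sat  2297: Sat/Mon  2298: Sun/Tue  2299: Mon/Wed  2300: Tue/Thu  2301: Wed/Fri  2302: Thu/Sat  2303: Fri/Sun ✓  2304: Sun/Mon  2305: Mon/Wed  2306: Tue/Thu  2307: Wed/Fri  2308: Fri/Sat  2309: Sat/Mon  2310: Sun/Tue  2311: Mon/Wed  2312: Wed/Thu  2313: Thu/Sat  2314: Fri/Sun ✓  2315: Sat/Mon  2316: Mon/Tue  2317: Tue/Thu  2318: Wed/Fri  2319: Thu/Sat  2320: Sat/Sun
Both conditions hold in: 2303, 2314 — 2.

2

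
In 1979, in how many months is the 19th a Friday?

2

Check the 19th of each month of 1979: Jan 19: Fri, Feb 19: Mon, Mar 19: Mon, Apr 19: Thu, May 19: Sat, Jun 19: Tue, Jul 19: Thu, Aug 19: Sun, Sep 19: Wed, Oct 19: Fri, Nov 19: Mon, Dec 19: Wed.
Friday occurs in January, October — 2 months.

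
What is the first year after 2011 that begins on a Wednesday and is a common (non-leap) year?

Jan 1 advances by 2 weekdays after a leap year and by 1 after a common year.
2011: Jan 1 is Saturday.
2012: Sunday (leap)
2013: Tuesday
2014: Wednesday
2014 begins on a Wednesday and is a common year.

2014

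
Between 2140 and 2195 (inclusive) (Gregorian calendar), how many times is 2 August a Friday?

Track 2 August's weekday year by year (advancing +1, or +2 across a Feb 29):
  2140: Tue  2141: Wed (+1)  2142: Thu (+1)  2143: Fri (+1) ✓  2144: Sun (+2)
  2145: Mon (+1)  2146: Tue (+1)  2147: Wed (+1)  2148: Fri (+2) ✓  2149: Sat (+1)
  2150: Sun (+1)  2151: Mon (+1)  2152: Wed (+2)  2153: Thu (+1)  … (28 more years) …
  2182: Fri (+1) ✓  2183: Sat (+1)  2184: Mon (+2)  2185: Tue (+1)  2186: Wed (+1)
  2187: Thu (+1)  2188: Sat (+2)  2189: Sun (+1)  2190: Mon (+1)  2191: Tue (+1)
  2192: Thu (+2)  2193: Fri (+1) ✓  2194: Sat (+1)  2195: Sun (+1)
Friday years: 2143, 2148, 2154, 2165, 2171, 2176, 2182, 2193 — 8 in total.

8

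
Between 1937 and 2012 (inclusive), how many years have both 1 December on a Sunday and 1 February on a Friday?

7

Check each year's weekday for 1 December and 1 February:
  1937: Wed/Mon  1938: Thu/Tue  1939: Fri/Wed  1940: Sun/Thu  1941: Mon/Sat  1942: Tue/Sun  1943: Wed/Mon  1944: Fri/Tue  1945: Sat/Thu  1946: Sun/Fri ✓  1947: Mon/Sat  1948: Wed/Sun  1949: Thu/Tue  1950: Fri/Wed  …(48 more)…  1999: Wed/Mon  2000: Fri/Tue  2001: Sat/Thu  2002: Sun/Fri ✓  2003: Mon/Sat  2004: Wed/Sun  2005: Thu/Tue  2006: Fri/Wed  2007: Sat/Thu  2008: Mon/Fri  2009: Tue/Sun  2010: Wed/Mon  2011: Thu/Tue  2012: Sat/Wed
Both conditions hold in: 1946, 1957, 1963, 1974, 1985, 1991, 2002 — 7.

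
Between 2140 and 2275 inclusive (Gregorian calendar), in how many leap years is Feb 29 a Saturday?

Leap years in 2140–2275: 33 of them.
Feb 29 weekday advances by 5 (mod 7) from one leap year to the next four years later (or differs when a century non-leap intervenes).
Leap-day weekdays: 2140:Mon 2144:Sat✓ 2148:Thu 2152:Tue 2156:Sun 2160:Fri 2164:Wed 2168:Mon 2172:Sat✓ 2176:Thu 2180:Tue 2184:Sun 2188:Fri …(7 more)… 2224:Sun 2228:Fri 2232:Wed 2236:Mon 2240:Sat✓ 2244:Thu 2248:Tue 2252:Sun 2256:Fri 2260:Wed 2264:Mon 2268:Sat✓ 2272:Thu
Saturday: 2144, 2172, 2212, 2240, 2268 → 5.

5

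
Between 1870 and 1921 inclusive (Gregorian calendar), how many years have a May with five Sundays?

May has 31 days; it has five Sundays when Sunday falls among the first (month-length − 28) days — i.e. when May 1 is one of Sunday/Saturday/Friday.
May 1 by year: 1870:Sun✓ 1871:Mon 1872:Wed 1873:Thu 1874:Fri✓ 1875:Sat✓ 1876:Mon 1877:Tue 1878:Wed 1879:Thu 1880:Sat✓ 1881:Sun✓ 1882:Mon 1883:Tue 1884:Thu …(22 more)… 1907:Wed 1908:Fri✓ 1909:Sat✓ 1910:Sun✓ 1911:Mon 1912:Wed 1913:Thu 1914:Fri✓ 1915:Sat✓ 1916:Mon 1917:Tue 1918:Wed 1919:Thu 1920:Sat✓ 1921:Sun✓
Years with five Sundays: 1870, 1874, 1875, 1880, 1881, 1885, 1886, 1887, 1891, 1892, 1896, 1897, 1898, 1903, 1904, 1908, 1909, 1910, 1914, 1915, 1920, 1921 → 22.

22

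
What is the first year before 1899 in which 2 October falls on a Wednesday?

1895

From one year to the next, a fixed date's weekday advances by 1, or by 2 when a Feb 29 lies between the two dates.
1899: October 2 is Monday.
1898: Sunday (−1)
1897: Saturday (−1)
1896: Friday (−1)
1895: Wednesday (−2)
2 October falls on a Wednesday in 1895.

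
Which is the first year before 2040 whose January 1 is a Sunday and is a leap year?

2012

Jan 1 advances by 2 weekdays after a leap year and by 1 after a common year.
2040: Jan 1 is Sunday (leap).
2039: Saturday
2038: Friday
2037: Thursday
2036: Tuesday (leap)
2035: Monday
2034: Sunday
2033: Saturday
2032: Thursday (leap)
2031: Wednesday
2030: Tuesday
2029: Monday
2028: Saturday (leap)
2027: Friday
2026: Thursday
2025: Wednesday
2024: Monday (leap)
2023: Sunday
2022: Saturday
2021: Friday
2020: Wednesday (leap)
2019: Tuesday
2018: Monday
2017: Sunday
2016: Friday (leap)
2015: Thursday
2014: Wednesday
2013: Tuesday
2012: Sunday (leap)
2012 begins on a Sunday and is a leap year.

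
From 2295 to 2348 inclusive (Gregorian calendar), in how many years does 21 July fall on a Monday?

7

Track 21 July's weekday year by year (advancing +1, or +2 across a Feb 29):
  2295: Sun  2296: Tue (+2)  2297: Wed (+1)  2298: Thu (+1)  2299: Fri (+1)
  2300: Sat (+1)  2301: Sun (+1)  2302: Mon (+1) ✓  2303: Tue (+1)  2304: Thu (+2)
  2305: Fri (+1)  2306: Sat (+1)  2307: Sun (+1)  2308: Tue (+2)  … (26 more years) …
  2335: Sun (+1)  2336: Tue (+2)  2337: Wed (+1)  2338: Thu (+1)  2339: Fri (+1)
  2340: Sun (+2)  2341: Mon (+1) ✓  2342: Tue (+1)  2343: Wed (+1)  2344: Fri (+2)
  2345: Sat (+1)  2346: Sun (+1)  2347: Mon (+1) ✓  2348: Wed (+2)
Monday years: 2302, 2313, 2319, 2324, 2330, 2341, 2347 — 7 in total.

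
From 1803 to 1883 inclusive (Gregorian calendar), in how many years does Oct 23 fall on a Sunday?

12

Track Oct 23's weekday year by year (advancing +1, or +2 across a Feb 29):
  1803: Sun ✓  1804: Tue (+2)  1805: Wed (+1)  1806: Thu (+1)  1807: Fri (+1)
  1808: Sun (+2) ✓  1809: Mon (+1)  1810: Tue (+1)  1811: Wed (+1)  1812: Fri (+2)
  1813: Sat (+1)  1814: Sun (+1) ✓  1815: Mon (+1)  1816: Wed (+2)  … (53 more years) …
  1870: Sun (+1) ✓  1871: Mon (+1)  1872: Wed (+2)  1873: Thu (+1)  1874: Fri (+1)
  1875: Sat (+1)  1876: Mon (+2)  1877: Tue (+1)  1878: Wed (+1)  1879: Thu (+1)
  1880: Sat (+2)  1881: Sun (+1) ✓  1882: Mon (+1)  1883: Tue (+1)
Sunday years: 1803, 1808, 1814, 1825, 1831, 1836, 1842, 1853, 1859, 1864, 1870, 1881 — 12 in total.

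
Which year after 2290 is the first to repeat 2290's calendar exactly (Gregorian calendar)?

2302

Two years share a calendar iff Jan 1 falls on the same weekday and both are leap or both are common. 2290: Jan 1 is Wednesday, common year.
2291: Jan 1 Thursday, common
2292: Jan 1 Friday, leap
2293: Jan 1 Sunday, common
2294: Jan 1 Monday, common
2295: Jan 1 Tuesday, common
2296: Jan 1 Wednesday, leap
2297: Jan 1 Friday, common
2298: Jan 1 Saturday, common
2299: Jan 1 Sunday, common
2300: Jan 1 Monday, common
2301: Jan 1 Tuesday, common
2302: Jan 1 Wednesday, common
2302 matches on both conditions.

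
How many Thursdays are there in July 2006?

4

July 2006 has 31 days and begins on Saturday.
The first Thursday is July 6.
Thursdays fall on 6, 13, 20, 27 — that's 4.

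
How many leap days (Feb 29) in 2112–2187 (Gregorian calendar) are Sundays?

Leap years in 2112–2187: 19 of them.
Feb 29 weekday advances by 5 (mod 7) from one leap year to the next four years later (or differs when a century non-leap intervenes).
Leap-day weekdays: 2112:Mon 2116:Sat 2120:Thu 2124:Tue 2128:Sun✓ 2132:Fri 2136:Wed 2140:Mon 2144:Sat 2148:Thu 2152:Tue 2156:Sun✓ 2160:Fri 2164:Wed 2168:Mon 2172:Sat 2176:Thu 2180:Tue 2184:Sun✓
Sunday: 2128, 2156, 2184 → 3.

3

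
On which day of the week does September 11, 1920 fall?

January 1, 1920 is a Thursday.
September 11 is day 255 of the year, i.e. 254 days after Jan 1.
254 mod 7 = 2, so advance 2 weekdays from Thursday: Saturday.

Saturday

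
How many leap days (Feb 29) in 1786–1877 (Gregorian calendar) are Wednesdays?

4

Leap years in 1786–1877: 22 of them.
Feb 29 weekday advances by 5 (mod 7) from one leap year to the next four years later (or differs when a century non-leap intervenes).
Leap-day weekdays: 1788:Fri 1792:Wed✓ 1796:Mon 1804:Wed✓ 1808:Mon 1812:Sat 1816:Thu 1820:Tue 1824:Sun 1828:Fri 1832:Wed✓ 1836:Mon 1840:Sat 1844:Thu 1848:Tue 1852:Sun 1856:Fri 1860:Wed✓ 1864:Mon 1868:Sat 1872:Thu 1876:Tue
Wednesday: 1792, 1804, 1832, 1860 → 4.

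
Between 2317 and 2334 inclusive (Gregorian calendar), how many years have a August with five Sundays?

7

August has 31 days; it has five Sundays when Sunday falls among the first (month-length − 28) days — i.e. when August 1 is one of Sunday/Saturday/Friday.
August 1 by year: 2317:Wed 2318:Thu 2319:Fri✓ 2320:Sun✓ 2321:Mon 2322:Tue 2323:Wed 2324:Fri✓ 2325:Sat✓ 2326:Sun✓ 2327:Mon 2328:Wed 2329:Thu 2330:Fri✓ 2331:Sat✓ 2332:Mon 2333:Tue 2334:Wed
Years with five Sundays: 2319, 2320, 2324, 2325, 2326, 2330, 2331 → 7.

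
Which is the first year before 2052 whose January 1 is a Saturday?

Jan 1 advances by 2 weekdays after a leap year and by 1 after a common year.
2052: Jan 1 is Monday (leap).
2051: Sunday
2050: Saturday
2050 begins on a Saturday

2050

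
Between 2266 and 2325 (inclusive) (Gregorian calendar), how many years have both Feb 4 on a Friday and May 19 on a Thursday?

6

Check each year's weekday for Feb 4 and May 19:
  2266: Sun/Sat  2267: Mon/Sun  2268: Tue/Tue  2269: Thu/Wed  2270: Fri/Thu ✓  2271: Sat/Fri  2272: Sun/Sun  2273: Tue/Mon  2274: Wed/Tue  2275: Thu/Wed  2276: Fri/Fri  2277: Sun/Sat  2278: Mon/Sun  2279: Tue/Mon  …(32 more)…  2312: Sun/Sun  2313: Tue/Mon  2314: Wed/Tue  2315: Thu/Wed  2316: Fri/Fri  2317: Sun/Sat  2318: Mon/Sun  2319: Tue/Mon  2320: Wed/Wed  2321: Fri/Thu ✓  2322: Sat/Fri  2323: Sun/Sat  2324: Mon/Mon  2325: Wed/Tue
Both conditions hold in: 2270, 2281, 2287, 2298, 2310, 2321 — 6.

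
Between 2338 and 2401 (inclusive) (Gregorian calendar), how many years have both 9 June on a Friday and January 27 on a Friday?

7

Check each year's weekday for 9 June and January 27:
  2338: Thu/Thu  2339: Fri/Fri ✓  2340: Sun/Sat  2341: Mon/Mon  2342: Tue/Tue  2343: Wed/Wed  2344: Fri/Thu  2345: Sat/Sat  2346: Sun/Sun  2347: Mon/Mon  2348: Wed/Tue  2349: Thu/Thu  2350: Fri/Fri ✓  2351: Sat/Sat  …(36 more)…  2388: Thu/Wed  2389: Fri/Fri ✓  2390: Sat/Sat  2391: Sun/Sun  2392: Tue/Mon  2393: Wed/Wed  2394: Thu/Thu  2395: Fri/Fri ✓  2396: Sun/Sat  2397: Mon/Mon  2398: Tue/Tue  2399: Wed/Wed  2400: Fri/Thu  2401: Sat/Sat
Both conditions hold in: 2339, 2350, 2361, 2367, 2378, 2389, 2395 — 7.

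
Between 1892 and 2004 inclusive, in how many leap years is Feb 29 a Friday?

3

Leap years in 1892–2004: 28 of them.
Feb 29 weekday advances by 5 (mod 7) from one leap year to the next four years later (or differs when a century non-leap intervenes).
Leap-day weekdays: 1892:Mon 1896:Sat 1904:Mon 1908:Sat 1912:Thu 1916:Tue 1920:Sun 1924:Fri✓ 1928:Wed 1932:Mon 1936:Sat 1940:Thu 1944:Tue 1948:Sun 1952:Fri✓ 1956:Wed 1960:Mon 1964:Sat 1968:Thu 1972:Tue 1976:Sun 1980:Fri✓ 1984:Wed 1988:Mon 1992:Sat 1996:Thu 2000:Tue 2004:Sun
Friday: 1924, 1952, 1980 → 3.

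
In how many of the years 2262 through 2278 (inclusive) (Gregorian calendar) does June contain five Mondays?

June has 30 days; it has five Mondays when Monday falls among the first (month-length − 28) days — i.e. when June 1 is one of Monday/Sunday.
June 1 by year: 2262:Sun✓ 2263:Mon✓ 2264:Wed 2265:Thu 2266:Fri 2267:Sat 2268:Mon✓ 2269:Tue 2270:Wed 2271:Thu 2272:Sat 2273:Sun✓ 2274:Mon✓ 2275:Tue 2276:Thu 2277:Fri 2278:Sat
Years with five Mondays: 2262, 2263, 2268, 2273, 2274 → 5.

5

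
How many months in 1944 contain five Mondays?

A month of length L has five Mondays iff its first Monday is on day ≤ L−28 (so day 1–3 in a 31-day month, 1–2 in a 30-day month, day 1 in a leap February).
Checking each month of 1944: Jan starts Sat (31d) ✓; Feb starts Tue (29d); Mar starts Wed (31d); Apr starts Sat (30d); May starts Mon (31d) ✓; Jun starts Thu (30d); Jul starts Sat (31d) ✓; Aug starts Tue (31d); Sep starts Fri (30d); Oct starts Sun (31d) ✓; Nov starts Wed (30d); Dec starts Fri (31d).
Five-Monday months: January, May, July, October → 4.

4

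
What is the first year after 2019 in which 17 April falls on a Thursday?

2025

From one year to the next, a fixed date's weekday advances by 1, or by 2 when a Feb 29 lies between the two dates.
2019: April 17 is Wednesday.
2020: Friday (+2)
2021: Saturday (+1)
2022: Sunday (+1)
2023: Monday (+1)
2024: Wednesday (+2)
2025: Thursday (+1)
17 April falls on a Thursday in 2025.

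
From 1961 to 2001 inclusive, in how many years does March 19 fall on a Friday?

Track March 19's weekday year by year (advancing +1, or +2 across a Feb 29):
  1961: Sun  1962: Mon (+1)  1963: Tue (+1)  1964: Thu (+2)  1965: Fri (+1) ✓
  1966: Sat (+1)  1967: Sun (+1)  1968: Tue (+2)  1969: Wed (+1)  1970: Thu (+1)
  1971: Fri (+1) ✓  1972: Sun (+2)  1973: Mon (+1)  1974: Tue (+1)  … (13 more years) …
  1988: Sat (+2)  1989: Sun (+1)  1990: Mon (+1)  1991: Tue (+1)  1992: Thu (+2)
  1993: Fri (+1) ✓  1994: Sat (+1)  1995: Sun (+1)  1996: Tue (+2)  1997: Wed (+1)
  1998: Thu (+1)  1999: Fri (+1) ✓  2000: Sun (+2)  2001: Mon (+1)
Friday years: 1965, 1971, 1976, 1982, 1993, 1999 — 6 in total.

6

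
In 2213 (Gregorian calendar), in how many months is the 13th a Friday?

Check the 13th of each month of 2213: Jan 13: Wed, Feb 13: Sat, Mar 13: Sat, Apr 13: Tue, May 13: Thu, Jun 13: Sun, Jul 13: Tue, Aug 13: Fri, Sep 13: Mon, Oct 13: Wed, Nov 13: Sat, Dec 13: Mon.
Friday occurs in August — 1 month.

1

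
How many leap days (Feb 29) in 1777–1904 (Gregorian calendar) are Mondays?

6

Leap years in 1777–1904: 30 of them.
Feb 29 weekday advances by 5 (mod 7) from one leap year to the next four years later (or differs when a century non-leap intervenes).
Leap-day weekdays: 1780:Tue 1784:Sun 1788:Fri 1792:Wed 1796:Mon✓ 1804:Wed 1808:Mon✓ 1812:Sat 1816:Thu 1820:Tue 1824:Sun 1828:Fri 1832:Wed …(4 more)… 1852:Sun 1856:Fri 1860:Wed 1864:Mon✓ 1868:Sat 1872:Thu 1876:Tue 1880:Sun 1884:Fri 1888:Wed 1892:Mon✓ 1896:Sat 1904:Mon✓
Monday: 1796, 1808, 1836, 1864, 1892, 1904 → 6.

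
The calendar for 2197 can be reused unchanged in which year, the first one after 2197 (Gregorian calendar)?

Two years share a calendar iff Jan 1 falls on the same weekday and both are leap or both are common. 2197: Jan 1 is Sunday, common year.
2198: Jan 1 Monday, common
2199: Jan 1 Tuesday, common
2200: Jan 1 Wednesday, common
2201: Jan 1 Thursday, common
2202: Jan 1 Friday, common
2203: Jan 1 Saturday, common
2204: Jan 1 Sunday, leap
2205: Jan 1 Tuesday, common
2206: Jan 1 Wednesday, common
2207: Jan 1 Thursday, common
2208: Jan 1 Friday, leap
2209: Jan 1 Sunday, common
2209 matches on both conditions.

2209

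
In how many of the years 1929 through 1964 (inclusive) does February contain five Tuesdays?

1

February has 28 days (29 in leap years); it has five Tuesdays when Tuesday falls among the first (month-length − 28) days — i.e. when February 1 is Tuesday in a leap year (never in a common year).
February 1 by year: 1929:Fri 1930:Sat 1931:Sun 1932:Mon 1933:Wed 1934:Thu 1935:Fri 1936:Sat 1937:Mon 1938:Tue 1939:Wed 1940:Thu 1941:Sat 1942:Sun 1943:Mon …(6 more)… 1950:Wed 1951:Thu 1952:Fri 1953:Sun 1954:Mon 1955:Tue 1956:Wed 1957:Fri 1958:Sat 1959:Sun 1960:Mon 1961:Wed 1962:Thu 1963:Fri 1964:Sat
Years with five Tuesdays: 1944 → 1.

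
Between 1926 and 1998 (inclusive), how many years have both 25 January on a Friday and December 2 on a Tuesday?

Check each year's weekday for 25 January and December 2:
  1926: Mon/Thu  1927: Tue/Fri  1928: Wed/Sun  1929: Fri/Mon  1930: Sat/Tue  1931: Sun/Wed  1932: Mon/Fri  1933: Wed/Sat  1934: Thu/Sun  1935: Fri/Mon  1936: Sat/Wed  1937: Mon/Thu  1938: Tue/Fri  1939: Wed/Sat  …(45 more)…  1985: Fri/Mon  1986: Sat/Tue  1987: Sun/Wed  1988: Mon/Fri  1989: Wed/Sat  1990: Thu/Sun  1991: Fri/Mon  1992: Sat/Wed  1993: Mon/Thu  1994: Tue/Fri  1995: Wed/Sat  1996: Thu/Mon  1997: Sat/Tue  1998: Sun/Wed
Both conditions hold in: 1952, 1980 — 2.

2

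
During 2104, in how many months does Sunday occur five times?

4

A month of length L has five Sundays iff its first Sunday is on day ≤ L−28 (so day 1–3 in a 31-day month, 1–2 in a 30-day month, day 1 in a leap February).
Checking each month of 2104: Jan starts Tue (31d); Feb starts Fri (29d); Mar starts Sat (31d) ✓; Apr starts Tue (30d); May starts Thu (31d); Jun starts Sun (30d) ✓; Jul starts Tue (31d); Aug starts Fri (31d) ✓; Sep starts Mon (30d); Oct starts Wed (31d); Nov starts Sat (30d) ✓; Dec starts Mon (31d).
Five-Sunday months: March, June, August, November → 4.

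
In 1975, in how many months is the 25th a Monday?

Check the 25th of each month of 1975: Jan 25: Sat, Feb 25: Tue, Mar 25: Tue, Apr 25: Fri, May 25: Sun, Jun 25: Wed, Jul 25: Fri, Aug 25: Mon, Sep 25: Thu, Oct 25: Sat, Nov 25: Tue, Dec 25: Thu.
Monday occurs in August — 1 month.

1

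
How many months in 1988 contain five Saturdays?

5

A month of length L has five Saturdays iff its first Saturday is on day ≤ L−28 (so day 1–3 in a 31-day month, 1–2 in a 30-day month, day 1 in a leap February).
Checking each month of 1988: Jan starts Fri (31d) ✓; Feb starts Mon (29d); Mar starts Tue (31d); Apr starts Fri (30d) ✓; May starts Sun (31d); Jun starts Wed (30d); Jul starts Fri (31d) ✓; Aug starts Mon (31d); Sep starts Thu (30d); Oct starts Sat (31d) ✓; Nov starts Tue (30d); Dec starts Thu (31d) ✓.
Five-Saturday months: January, April, July, October, December → 5.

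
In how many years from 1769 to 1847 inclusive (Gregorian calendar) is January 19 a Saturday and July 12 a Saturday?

Check each year's weekday for January 19 and July 12:
  1769: Thu/Wed  1770: Fri/Thu  1771: Sat/Fri  1772: Sun/Sun  1773: Tue/Mon  1774: Wed/Tue  1775: Thu/Wed  1776: Fri/Fri  1777: Sun/Sat  1778: Mon/Sun  1779: Tue/Mon  1780: Wed/Wed  1781: Fri/Thu  1782: Sat/Fri  …(51 more)…  1834: Sun/Sat  1835: Mon/Sun  1836: Tue/Tue  1837: Thu/Wed  1838: Fri/Thu  1839: Sat/Fri  1840: Sun/Sun  1841: Tue/Mon  1842: Wed/Tue  1843: Thu/Wed  1844: Fri/Fri  1845: Sun/Sat  1846: Mon/Sun  1847: Tue/Mon
Both conditions hold in: 1788, 1828 — 2.

2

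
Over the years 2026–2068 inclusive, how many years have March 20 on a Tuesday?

7

Track March 20's weekday year by year (advancing +1, or +2 across a Feb 29):
  2026: Fri  2027: Sat (+1)  2028: Mon (+2)  2029: Tue (+1) ✓  2030: Wed (+1)
  2031: Thu (+1)  2032: Sat (+2)  2033: Sun (+1)  2034: Mon (+1)  2035: Tue (+1) ✓
  2036: Thu (+2)  2037: Fri (+1)  2038: Sat (+1)  2039: Sun (+1)  … (15 more years) …
  2055: Sat (+1)  2056: Mon (+2)  2057: Tue (+1) ✓  2058: Wed (+1)  2059: Thu (+1)
  2060: Sat (+2)  2061: Sun (+1)  2062: Mon (+1)  2063: Tue (+1) ✓  2064: Thu (+2)
  2065: Fri (+1)  2066: Sat (+1)  2067: Sun (+1)  2068: Tue (+2) ✓
Tuesday years: 2029, 2035, 2040, 2046, 2057, 2063, 2068 — 7 in total.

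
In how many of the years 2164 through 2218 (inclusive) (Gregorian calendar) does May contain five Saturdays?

23

May has 31 days; it has five Saturdays when Saturday falls among the first (month-length − 28) days — i.e. when May 1 is one of Saturday/Friday/Thursday.
May 1 by year: 2164:Tue 2165:Wed 2166:Thu✓ 2167:Fri✓ 2168:Sun 2169:Mon 2170:Tue 2171:Wed 2172:Fri✓ 2173:Sat✓ 2174:Sun 2175:Mon 2176:Wed 2177:Thu✓ 2178:Fri✓ …(25 more)… 2204:Tue 2205:Wed 2206:Thu✓ 2207:Fri✓ 2208:Sun 2209:Mon 2210:Tue 2211:Wed 2212:Fri✓ 2213:Sat✓ 2214:Sun 2215:Mon 2216:Wed 2217:Thu✓ 2218:Fri✓
Years with five Saturdays: 2166, 2167, 2172, 2173, 2177, 2178, 2179, 2183, 2184, 2188, 2189, 2190, 2194, 2195, 2200, 2201, 2202, 2206, 2207, 2212, 2213, 2217, 2218 → 23.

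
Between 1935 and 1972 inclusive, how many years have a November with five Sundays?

November has 30 days; it has five Sundays when Sunday falls among the first (month-length − 28) days — i.e. when November 1 is one of Sunday/Saturday.
November 1 by year: 1935:Fri 1936:Sun✓ 1937:Mon 1938:Tue 1939:Wed 1940:Fri 1941:Sat✓ 1942:Sun✓ 1943:Mon 1944:Wed 1945:Thu 1946:Fri 1947:Sat✓ 1948:Mon 1949:Tue …(8 more)… 1958:Sat✓ 1959:Sun✓ 1960:Tue 1961:Wed 1962:Thu 1963:Fri 1964:Sun✓ 1965:Mon 1966:Tue 1967:Wed 1968:Fri 1969:Sat✓ 1970:Sun✓ 1971:Mon 1972:Wed
Years with five Sundays: 1936, 1941, 1942, 1947, 1952, 1953, 1958, 1959, 1964, 1969, 1970 → 11.

11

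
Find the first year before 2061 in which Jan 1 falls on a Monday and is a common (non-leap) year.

2057

Jan 1 advances by 2 weekdays after a leap year and by 1 after a common year.
2061: Jan 1 is Saturday.
2060: Thursday (leap)
2059: Wednesday
2058: Tuesday
2057: Monday
2057 begins on a Monday and is a common year.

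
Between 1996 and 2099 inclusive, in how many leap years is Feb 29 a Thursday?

Leap years in 1996–2099: 26 of them.
Feb 29 weekday advances by 5 (mod 7) from one leap year to the next four years later (or differs when a century non-leap intervenes).
Leap-day weekdays: 1996:Thu✓ 2000:Tue 2004:Sun 2008:Fri 2012:Wed 2016:Mon 2020:Sat 2024:Thu✓ 2028:Tue 2032:Sun 2036:Fri 2040:Wed 2044:Mon 2048:Sat 2052:Thu✓ 2056:Tue 2060:Sun 2064:Fri 2068:Wed 2072:Mon 2076:Sat 2080:Thu✓ 2084:Tue 2088:Sun 2092:Fri 2096:Wed
Thursday: 1996, 2024, 2052, 2080 → 4.

4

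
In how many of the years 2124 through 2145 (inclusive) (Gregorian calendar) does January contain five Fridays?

January has 31 days; it has five Fridays when Friday falls among the first (month-length − 28) days — i.e. when January 1 is one of Friday/Thursday/Wednesday.
January 1 by year: 2124:Sat 2125:Mon 2126:Tue 2127:Wed✓ 2128:Thu✓ 2129:Sat 2130:Sun 2131:Mon 2132:Tue 2133:Thu✓ 2134:Fri✓ 2135:Sat 2136:Sun 2137:Tue 2138:Wed✓ 2139:Thu✓ 2140:Fri✓ 2141:Sun 2142:Mon 2143:Tue 2144:Wed✓ 2145:Fri✓
Years with five Fridays: 2127, 2128, 2133, 2134, 2138, 2139, 2140, 2144, 2145 → 9.

9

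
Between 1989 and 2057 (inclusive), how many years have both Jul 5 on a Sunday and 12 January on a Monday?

Check each year's weekday for Jul 5 and 12 January:
  1989: Wed/Thu  1990: Thu/Fri  1991: Fri/Sat  1992: Sun/Sun  1993: Mon/Tue  1994: Tue/Wed  1995: Wed/Thu  1996: Fri/Fri  1997: Sat/Sun  1998: Sun/Mon ✓  1999: Mon/Tue  2000: Wed/Wed  2001: Thu/Fri  2002: Fri/Sat  …(41 more)…  2044: Tue/Tue  2045: Wed/Thu  2046: Thu/Fri  2047: Fri/Sat  2048: Sun/Sun  2049: Mon/Tue  2050: Tue/Wed  2051: Wed/Thu  2052: Fri/Fri  2053: Sat/Sun  2054: Sun/Mon ✓  2055: Mon/Tue  2056: Wed/Wed  2057: Thu/Fri
Both conditions hold in: 1998, 2009, 2015, 2026, 2037, 2043, 2054 — 7.

7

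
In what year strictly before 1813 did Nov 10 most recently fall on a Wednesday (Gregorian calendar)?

1802

From one year to the next, a fixed date's weekday advances by 1, or by 2 when a Feb 29 lies between the two dates.
1813: November 10 is Wednesday.
1812: Tuesday (−1)
1811: Sunday (−2)
1810: Saturday (−1)
1809: Friday (−1)
1808: Thursday (−1)
1807: Tuesday (−2)
1806: Monday (−1)
1805: Sunday (−1)
1804: Saturday (−1)
1803: Thursday (−2)
1802: Wednesday (−1)
Nov 10 falls on a Wednesday in 1802.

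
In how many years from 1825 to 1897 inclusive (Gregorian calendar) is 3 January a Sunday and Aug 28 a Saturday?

8

Check each year's weekday for 3 January and Aug 28:
  1825: Mon/Sun  1826: Tue/Mon  1827: Wed/Tue  1828: Thu/Thu  1829: Sat/Fri  1830: Sun/Sat ✓  1831: Mon/Sun  1832: Tue/Tue  1833: Thu/Wed  1834: Fri/Thu  1835: Sat/Fri  1836: Sun/Sun  1837: Tue/Mon  1838: Wed/Tue  …(45 more)…  1884: Thu/Thu  1885: Sat/Fri  1886: Sun/Sat ✓  1887: Mon/Sun  1888: Tue/Tue  1889: Thu/Wed  1890: Fri/Thu  1891: Sat/Fri  1892: Sun/Sun  1893: Tue/Mon  1894: Wed/Tue  1895: Thu/Wed  1896: Fri/Fri  1897: Sun/Sat ✓
Both conditions hold in: 1830, 1841, 1847, 1858, 1869, 1875, 1886, 1897 — 8.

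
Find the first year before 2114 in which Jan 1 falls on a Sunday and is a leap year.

Jan 1 advances by 2 weekdays after a leap year and by 1 after a common year.
2114: Jan 1 is Monday.
2113: Sunday
2112: Friday (leap)
2111: Thursday
2110: Wednesday
2109: Tuesday
2108: Sunday (leap)
2108 begins on a Sunday and is a leap year.

2108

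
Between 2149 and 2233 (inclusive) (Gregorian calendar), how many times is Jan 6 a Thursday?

Track Jan 6's weekday year by year (advancing +1, or +2 across a Feb 29):
  2149: Mon  2150: Tue (+1)  2151: Wed (+1)  2152: Thu (+1) ✓  2153: Sat (+2)
  2154: Sun (+1)  2155: Mon (+1)  2156: Tue (+1)  2157: Thu (+2) ✓  2158: Fri (+1)
  2159: Sat (+1)  2160: Sun (+1)  2161: Tue (+2)  2162: Wed (+1)  … (57 more years) …
  2220: Thu (+1) ✓  2221: Sat (+2)  2222: Sun (+1)  2223: Mon (+1)  2224: Tue (+1)
  2225: Thu (+2) ✓  2226: Fri (+1)  2227: Sat (+1)  2228: Sun (+1)  2229: Tue (+2)
  2230: Wed (+1)  2231: Thu (+1) ✓  2232: Fri (+1)  2233: Sun (+2)
Thursday years: 2152, 2157, 2163, 2174, 2180, 2185, 2191, 2203, 2214, 2220, 2225, 2231 — 12 in total.

12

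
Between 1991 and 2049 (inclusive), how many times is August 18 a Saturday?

Track August 18's weekday year by year (advancing +1, or +2 across a Feb 29):
  1991: Sun  1992: Tue (+2)  1993: Wed (+1)  1994: Thu (+1)  1995: Fri (+1)
  1996: Sun (+2)  1997: Mon (+1)  1998: Tue (+1)  1999: Wed (+1)  2000: Fri (+2)
  2001: Sat (+1) ✓  2002: Sun (+1)  2003: Mon (+1)  2004: Wed (+2)  … (31 more years) …
  2036: Mon (+2)  2037: Tue (+1)  2038: Wed (+1)  2039: Thu (+1)  2040: Sat (+2) ✓
  2041: Sun (+1)  2042: Mon (+1)  2043: Tue (+1)  2044: Thu (+2)  2045: Fri (+1)
  2046: Sat (+1) ✓  2047: Sun (+1)  2048: Tue (+2)  2049: Wed (+1)
Saturday years: 2001, 2007, 2012, 2018, 2029, 2035, 2040, 2046 — 8 in total.

8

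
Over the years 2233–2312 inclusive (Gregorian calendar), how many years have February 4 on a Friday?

Track February 4's weekday year by year (advancing +1, or +2 across a Feb 29):
  2233: Mon  2234: Tue (+1)  2235: Wed (+1)  2236: Thu (+1)  2237: Sat (+2)
  2238: Sun (+1)  2239: Mon (+1)  2240: Tue (+1)  2241: Thu (+2)  2242: Fri (+1) ✓
  2243: Sat (+1)  2244: Sun (+1)  2245: Tue (+2)  2246: Wed (+1)  … (52 more years) …
  2299: Sat (+1)  2300: Sun (+1)  2301: Mon (+1)  2302: Tue (+1)  2303: Wed (+1)
  2304: Thu (+1)  2305: Sat (+2)  2306: Sun (+1)  2307: Mon (+1)  2308: Tue (+1)
  2309: Thu (+2)  2310: Fri (+1) ✓  2311: Sat (+1)  2312: Sun (+1)
Friday years: 2242, 2248, 2253, 2259, 2270, 2276, 2281, 2287, 2298, 2310 — 10 in total.

10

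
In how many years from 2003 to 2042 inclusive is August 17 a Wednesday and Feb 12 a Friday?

1

Check each year's weekday for August 17 and Feb 12:
  2003: Sun/Wed  2004: Tue/Thu  2005: Wed/Sat  2006: Thu/Sun  2007: Fri/Mon  2008: Sun/Tue  2009: Mon/Thu  2010: Tue/Fri  2011: Wed/Sat  2012: Fri/Sun  2013: Sat/Tue  2014: Sun/Wed  2015: Mon/Thu  2016: Wed/Fri ✓  …(12 more)…  2029: Fri/Mon  2030: Sat/Tue  2031: Sun/Wed  2032: Tue/Thu  2033: Wed/Sat  2034: Thu/Sun  2035: Fri/Mon  2036: Sun/Tue  2037: Mon/Thu  2038: Tue/Fri  2039: Wed/Sat  2040: Fri/Sun  2041: Sat/Tue  2042: Sun/Wed
Both conditions hold in: 2016 — 1.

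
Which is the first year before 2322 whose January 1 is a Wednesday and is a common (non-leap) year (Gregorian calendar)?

Jan 1 advances by 2 weekdays after a leap year and by 1 after a common year.
2322: Jan 1 is Sunday.
2321: Saturday
2320: Thursday (leap)
2319: Wednesday
2319 begins on a Wednesday and is a common year.

2319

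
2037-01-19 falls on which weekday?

Monday

January 1, 2037 is a Thursday.
January 19 is day 19 of the year, i.e. 18 days after Jan 1.
18 mod 7 = 4, so advance 4 weekdays from Thursday: Monday.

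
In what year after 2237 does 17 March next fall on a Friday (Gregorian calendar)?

2243

From one year to the next, a fixed date's weekday advances by 1, or by 2 when a Feb 29 lies between the two dates.
2237: March 17 is Friday.
2238: Saturday (+1)
2239: Sunday (+1)
2240: Tuesday (+2)
2241: Wednesday (+1)
2242: Thursday (+1)
2243: Friday (+1)
17 March falls on a Friday in 2243.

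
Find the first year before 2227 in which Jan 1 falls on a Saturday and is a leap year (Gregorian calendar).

2220

Jan 1 advances by 2 weekdays after a leap year and by 1 after a common year.
2227: Jan 1 is Monday.
2226: Sunday
2225: Saturday
2224: Thursday (leap)
2223: Wednesday
2222: Tuesday
2221: Monday
2220: Saturday (leap)
2220 begins on a Saturday and is a leap year.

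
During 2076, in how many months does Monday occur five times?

4

A month of length L has five Mondays iff its first Monday is on day ≤ L−28 (so day 1–3 in a 31-day month, 1–2 in a 30-day month, day 1 in a leap February).
Checking each month of 2076: Jan starts Wed (31d); Feb starts Sat (29d); Mar starts Sun (31d) ✓; Apr starts Wed (30d); May starts Fri (31d); Jun starts Mon (30d) ✓; Jul starts Wed (31d); Aug starts Sat (31d) ✓; Sep starts Tue (30d); Oct starts Thu (31d); Nov starts Sun (30d) ✓; Dec starts Tue (31d).
Five-Monday months: March, June, August, November → 4.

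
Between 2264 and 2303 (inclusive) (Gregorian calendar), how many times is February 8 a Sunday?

Track February 8's weekday year by year (advancing +1, or +2 across a Feb 29):
  2264: Mon  2265: Wed (+2)  2266: Thu (+1)  2267: Fri (+1)  2268: Sat (+1)
  2269: Mon (+2)  2270: Tue (+1)  2271: Wed (+1)  2272: Thu (+1)  2273: Sat (+2)
  2274: Sun (+1) ✓  2275: Mon (+1)  2276: Tue (+1)  2277: Thu (+2)  … (12 more years) …
  2290: Sat (+1)  2291: Sun (+1) ✓  2292: Mon (+1)  2293: Wed (+2)  2294: Thu (+1)
  2295: Fri (+1)  2296: Sat (+1)  2297: Mon (+2)  2298: Tue (+1)  2299: Wed (+1)
  2300: Thu (+1)  2301: Fri (+1)  2302: Sat (+1)  2303: Sun (+1) ✓
Sunday years: 2274, 2280, 2285, 2291, 2303 — 5 in total.

5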